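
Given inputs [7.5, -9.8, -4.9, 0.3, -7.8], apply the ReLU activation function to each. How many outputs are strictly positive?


ReLU(x) = max(0, x) for each element:
ReLU(7.5) = 7.5
ReLU(-9.8) = 0
ReLU(-4.9) = 0
ReLU(0.3) = 0.3
ReLU(-7.8) = 0
Active neurons (>0): 2

2


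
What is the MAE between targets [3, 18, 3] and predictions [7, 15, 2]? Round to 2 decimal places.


Absolute errors: [4, 3, 1]
Sum of absolute errors = 8
MAE = 8 / 3 = 2.67

2.67


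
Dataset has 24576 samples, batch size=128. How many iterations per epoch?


Iterations per epoch = dataset_size / batch_size
= 24576 / 128
= 192

192


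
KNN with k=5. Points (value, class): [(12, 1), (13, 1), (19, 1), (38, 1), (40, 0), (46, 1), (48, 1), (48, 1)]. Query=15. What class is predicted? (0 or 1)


Distances from query 15:
Point 13 (class 1): distance = 2
Point 12 (class 1): distance = 3
Point 19 (class 1): distance = 4
Point 38 (class 1): distance = 23
Point 40 (class 0): distance = 25
K=5 nearest neighbors: classes = [1, 1, 1, 1, 0]
Votes for class 1: 4 / 5
Majority vote => class 1

1


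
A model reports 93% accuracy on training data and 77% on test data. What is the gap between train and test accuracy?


Gap = train_accuracy - test_accuracy
= 93 - 77
= 16%
This gap suggests the model is overfitting.

16


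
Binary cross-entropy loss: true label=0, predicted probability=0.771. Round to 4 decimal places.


For y=0: Loss = -log(1-p)
= -log(1 - 0.771)
= -log(0.229)
= -(-1.474)
= 1.4740

1.4740


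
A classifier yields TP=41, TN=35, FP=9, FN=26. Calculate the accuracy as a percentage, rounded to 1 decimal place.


Accuracy = (TP + TN) / (TP + TN + FP + FN) * 100
= (41 + 35) / (41 + 35 + 9 + 26)
= 76 / 111
= 0.6847
= 68.5%

68.5


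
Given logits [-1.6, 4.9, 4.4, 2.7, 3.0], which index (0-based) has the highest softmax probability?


Softmax is a monotonic transformation, so it preserves the argmax.
We need to find the index of the maximum logit.
Index 0: -1.6
Index 1: 4.9
Index 2: 4.4
Index 3: 2.7
Index 4: 3.0
Maximum logit = 4.9 at index 1

1


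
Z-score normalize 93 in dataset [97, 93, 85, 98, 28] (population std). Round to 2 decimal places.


Mean = (97 + 93 + 85 + 98 + 28) / 5 = 80.2
Variance = sum((x_i - mean)^2) / n = 702.16
Std = sqrt(702.16) = 26.4983
Z = (x - mean) / std
= (93 - 80.2) / 26.4983
= 12.8 / 26.4983
= 0.48

0.48


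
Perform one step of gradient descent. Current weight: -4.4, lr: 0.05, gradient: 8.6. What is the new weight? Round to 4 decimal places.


w_new = w_old - lr * gradient
= -4.4 - 0.05 * 8.6
= -4.4 - (0.43)
= -4.8300

-4.8300


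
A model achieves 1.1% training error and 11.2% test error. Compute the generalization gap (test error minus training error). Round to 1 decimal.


Generalization gap = test_error - train_error
= 11.2 - 1.1
= 10.1%
A large gap suggests overfitting.

10.1


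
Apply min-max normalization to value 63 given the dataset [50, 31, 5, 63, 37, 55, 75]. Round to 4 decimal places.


Min = 5, Max = 75
Range = 75 - 5 = 70
Scaled = (x - min) / (max - min)
= (63 - 5) / 70
= 58 / 70
= 0.8286

0.8286


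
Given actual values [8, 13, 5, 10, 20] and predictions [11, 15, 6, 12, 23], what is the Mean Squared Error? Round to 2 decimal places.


Differences: [-3, -2, -1, -2, -3]
Squared errors: [9, 4, 1, 4, 9]
Sum of squared errors = 27
MSE = 27 / 5 = 5.40

5.40


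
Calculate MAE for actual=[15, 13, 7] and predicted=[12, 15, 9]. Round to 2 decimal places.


Absolute errors: [3, 2, 2]
Sum of absolute errors = 7
MAE = 7 / 3 = 2.33

2.33


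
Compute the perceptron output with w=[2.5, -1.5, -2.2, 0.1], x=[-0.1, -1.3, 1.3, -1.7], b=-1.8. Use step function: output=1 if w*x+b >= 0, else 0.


z = w . x + b
= 2.5*-0.1 + -1.5*-1.3 + -2.2*1.3 + 0.1*-1.7 + -1.8
= -0.25 + 1.95 + -2.86 + -0.17 + -1.8
= -1.33 + -1.8
= -3.13
Since z = -3.13 < 0, output = 0

0


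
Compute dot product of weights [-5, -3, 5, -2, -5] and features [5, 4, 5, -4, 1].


Element-wise products:
-5 * 5 = -25
-3 * 4 = -12
5 * 5 = 25
-2 * -4 = 8
-5 * 1 = -5
Sum = -25 + -12 + 25 + 8 + -5
= -9

-9


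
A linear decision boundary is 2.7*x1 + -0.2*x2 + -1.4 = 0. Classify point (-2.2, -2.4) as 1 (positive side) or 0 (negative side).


Compute 2.7 * -2.2 + -0.2 * -2.4 + -1.4
= -5.94 + 0.48 + -1.4
= -6.86
Since -6.86 < 0, the point is on the negative side.

0


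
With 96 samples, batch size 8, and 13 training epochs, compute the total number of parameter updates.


Iterations per epoch = 96 / 8 = 12
Total updates = iterations_per_epoch * epochs
= 12 * 13
= 156

156


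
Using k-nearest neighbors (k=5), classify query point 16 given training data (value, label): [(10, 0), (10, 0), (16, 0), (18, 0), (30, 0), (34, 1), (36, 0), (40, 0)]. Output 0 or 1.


Distances from query 16:
Point 16 (class 0): distance = 0
Point 18 (class 0): distance = 2
Point 10 (class 0): distance = 6
Point 10 (class 0): distance = 6
Point 30 (class 0): distance = 14
K=5 nearest neighbors: classes = [0, 0, 0, 0, 0]
Votes for class 1: 0 / 5
Majority vote => class 0

0


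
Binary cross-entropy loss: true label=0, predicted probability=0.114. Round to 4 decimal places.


For y=0: Loss = -log(1-p)
= -log(1 - 0.114)
= -log(0.886)
= -(-0.121)
= 0.1210

0.1210


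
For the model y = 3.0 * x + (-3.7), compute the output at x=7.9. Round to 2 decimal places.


y = 3.0 * 7.9 + (-3.7)
= 23.7 + (-3.7)
= 20.00

20.00


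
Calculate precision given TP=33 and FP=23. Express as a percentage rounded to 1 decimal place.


Precision = TP / (TP + FP) * 100
= 33 / (33 + 23)
= 33 / 56
= 0.5893
= 58.9%

58.9


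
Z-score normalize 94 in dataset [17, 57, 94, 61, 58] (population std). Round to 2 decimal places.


Mean = (17 + 57 + 94 + 61 + 58) / 5 = 57.4
Variance = sum((x_i - mean)^2) / n = 597.04
Std = sqrt(597.04) = 24.4344
Z = (x - mean) / std
= (94 - 57.4) / 24.4344
= 36.6 / 24.4344
= 1.50

1.50


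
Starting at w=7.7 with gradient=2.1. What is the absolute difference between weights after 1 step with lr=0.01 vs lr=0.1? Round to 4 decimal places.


With lr=0.01: w_new = 7.7 - 0.01 * 2.1 = 7.679
With lr=0.1: w_new = 7.7 - 0.1 * 2.1 = 7.49
Absolute difference = |7.679 - 7.49|
= 0.1890

0.1890


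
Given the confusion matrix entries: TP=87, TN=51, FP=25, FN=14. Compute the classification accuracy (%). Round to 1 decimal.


Accuracy = (TP + TN) / (TP + TN + FP + FN) * 100
= (87 + 51) / (87 + 51 + 25 + 14)
= 138 / 177
= 0.7797
= 78.0%

78.0


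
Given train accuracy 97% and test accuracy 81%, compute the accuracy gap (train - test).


Gap = train_accuracy - test_accuracy
= 97 - 81
= 16%
This gap suggests the model is overfitting.

16


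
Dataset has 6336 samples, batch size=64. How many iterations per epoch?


Iterations per epoch = dataset_size / batch_size
= 6336 / 64
= 99

99


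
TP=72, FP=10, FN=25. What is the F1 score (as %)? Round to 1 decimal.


Precision = TP / (TP + FP) = 72 / 82 = 0.878
Recall = TP / (TP + FN) = 72 / 97 = 0.7423
F1 = 2 * P * R / (P + R)
= 2 * 0.878 * 0.7423 / (0.878 + 0.7423)
= 1.3035 / 1.6203
= 0.8045
As percentage: 80.4%

80.4


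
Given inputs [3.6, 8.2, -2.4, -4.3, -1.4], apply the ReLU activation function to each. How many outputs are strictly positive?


ReLU(x) = max(0, x) for each element:
ReLU(3.6) = 3.6
ReLU(8.2) = 8.2
ReLU(-2.4) = 0
ReLU(-4.3) = 0
ReLU(-1.4) = 0
Active neurons (>0): 2

2


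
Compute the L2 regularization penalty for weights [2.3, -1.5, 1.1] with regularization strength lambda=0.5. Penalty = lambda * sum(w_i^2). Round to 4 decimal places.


Squaring each weight:
2.3^2 = 5.29
(-1.5)^2 = 2.25
1.1^2 = 1.21
Sum of squares = 8.75
Penalty = 0.5 * 8.75 = 4.3750

4.3750


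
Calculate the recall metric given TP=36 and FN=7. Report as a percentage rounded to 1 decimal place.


Recall = TP / (TP + FN) * 100
= 36 / (36 + 7)
= 36 / 43
= 0.8372
= 83.7%

83.7


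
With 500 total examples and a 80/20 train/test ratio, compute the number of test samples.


Train samples = 500 * 80% = 400
Test samples = 500 - 400
= 100

100


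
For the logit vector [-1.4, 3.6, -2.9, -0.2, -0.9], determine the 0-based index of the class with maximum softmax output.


Softmax is a monotonic transformation, so it preserves the argmax.
We need to find the index of the maximum logit.
Index 0: -1.4
Index 1: 3.6
Index 2: -2.9
Index 3: -0.2
Index 4: -0.9
Maximum logit = 3.6 at index 1

1


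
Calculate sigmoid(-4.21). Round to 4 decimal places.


sigmoid(z) = 1 / (1 + exp(-z))
exp(-(-4.21)) = exp(4.21) = 67.3565
1 + 67.3565 = 68.3565
1 / 68.3565 = 0.0146

0.0146


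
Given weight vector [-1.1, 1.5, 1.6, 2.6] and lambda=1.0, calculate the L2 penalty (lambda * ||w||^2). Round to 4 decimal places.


Squaring each weight:
(-1.1)^2 = 1.21
1.5^2 = 2.25
1.6^2 = 2.56
2.6^2 = 6.76
Sum of squares = 12.78
Penalty = 1.0 * 12.78 = 12.7800

12.7800


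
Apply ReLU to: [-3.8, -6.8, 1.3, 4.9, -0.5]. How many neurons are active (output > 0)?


ReLU(x) = max(0, x) for each element:
ReLU(-3.8) = 0
ReLU(-6.8) = 0
ReLU(1.3) = 1.3
ReLU(4.9) = 4.9
ReLU(-0.5) = 0
Active neurons (>0): 2

2


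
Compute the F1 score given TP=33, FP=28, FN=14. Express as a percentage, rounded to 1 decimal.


Precision = TP / (TP + FP) = 33 / 61 = 0.541
Recall = TP / (TP + FN) = 33 / 47 = 0.7021
F1 = 2 * P * R / (P + R)
= 2 * 0.541 * 0.7021 / (0.541 + 0.7021)
= 0.7597 / 1.2431
= 0.6111
As percentage: 61.1%

61.1


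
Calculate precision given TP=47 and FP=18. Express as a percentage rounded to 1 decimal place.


Precision = TP / (TP + FP) * 100
= 47 / (47 + 18)
= 47 / 65
= 0.7231
= 72.3%

72.3


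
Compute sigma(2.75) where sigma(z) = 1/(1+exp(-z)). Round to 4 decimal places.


sigmoid(z) = 1 / (1 + exp(-z))
exp(-(2.75)) = exp(-2.75) = 0.0639
1 + 0.0639 = 1.0639
1 / 1.0639 = 0.9399

0.9399


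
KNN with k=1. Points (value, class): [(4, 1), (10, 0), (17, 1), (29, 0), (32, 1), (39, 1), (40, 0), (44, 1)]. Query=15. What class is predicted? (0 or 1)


Distances from query 15:
Point 17 (class 1): distance = 2
K=1 nearest neighbors: classes = [1]
Votes for class 1: 1 / 1
Majority vote => class 1

1


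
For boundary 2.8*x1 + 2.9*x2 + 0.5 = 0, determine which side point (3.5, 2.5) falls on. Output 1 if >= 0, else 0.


Compute 2.8 * 3.5 + 2.9 * 2.5 + 0.5
= 9.8 + 7.25 + 0.5
= 17.55
Since 17.55 >= 0, the point is on the positive side.

1


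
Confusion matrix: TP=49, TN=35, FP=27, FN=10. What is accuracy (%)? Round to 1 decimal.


Accuracy = (TP + TN) / (TP + TN + FP + FN) * 100
= (49 + 35) / (49 + 35 + 27 + 10)
= 84 / 121
= 0.6942
= 69.4%

69.4


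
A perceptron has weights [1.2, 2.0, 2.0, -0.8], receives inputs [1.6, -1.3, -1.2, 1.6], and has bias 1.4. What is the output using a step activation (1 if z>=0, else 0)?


z = w . x + b
= 1.2*1.6 + 2.0*-1.3 + 2.0*-1.2 + -0.8*1.6 + 1.4
= 1.92 + -2.6 + -2.4 + -1.28 + 1.4
= -4.36 + 1.4
= -2.96
Since z = -2.96 < 0, output = 0

0


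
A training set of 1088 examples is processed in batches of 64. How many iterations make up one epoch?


Iterations per epoch = dataset_size / batch_size
= 1088 / 64
= 17

17


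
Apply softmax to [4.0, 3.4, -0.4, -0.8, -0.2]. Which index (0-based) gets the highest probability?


Softmax is a monotonic transformation, so it preserves the argmax.
We need to find the index of the maximum logit.
Index 0: 4.0
Index 1: 3.4
Index 2: -0.4
Index 3: -0.8
Index 4: -0.2
Maximum logit = 4.0 at index 0

0


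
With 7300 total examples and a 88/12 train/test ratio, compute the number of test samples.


Train samples = 7300 * 88% = 6424
Test samples = 7300 - 6424
= 876

876


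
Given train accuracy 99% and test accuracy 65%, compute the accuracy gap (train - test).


Gap = train_accuracy - test_accuracy
= 99 - 65
= 34%
This large gap strongly indicates overfitting.

34


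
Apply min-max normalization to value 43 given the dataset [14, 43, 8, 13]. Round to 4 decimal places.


Min = 8, Max = 43
Range = 43 - 8 = 35
Scaled = (x - min) / (max - min)
= (43 - 8) / 35
= 35 / 35
= 1.0000

1.0000


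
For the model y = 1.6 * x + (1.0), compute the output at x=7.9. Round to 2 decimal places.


y = 1.6 * 7.9 + (1.0)
= 12.64 + (1.0)
= 13.64

13.64


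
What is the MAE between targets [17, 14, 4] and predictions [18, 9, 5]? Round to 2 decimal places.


Absolute errors: [1, 5, 1]
Sum of absolute errors = 7
MAE = 7 / 3 = 2.33

2.33


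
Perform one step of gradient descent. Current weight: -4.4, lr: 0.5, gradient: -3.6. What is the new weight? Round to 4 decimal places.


w_new = w_old - lr * gradient
= -4.4 - 0.5 * -3.6
= -4.4 - (-1.8)
= -2.6000

-2.6000


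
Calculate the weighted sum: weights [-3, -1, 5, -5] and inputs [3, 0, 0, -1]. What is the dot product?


Element-wise products:
-3 * 3 = -9
-1 * 0 = 0
5 * 0 = 0
-5 * -1 = 5
Sum = -9 + 0 + 0 + 5
= -4

-4


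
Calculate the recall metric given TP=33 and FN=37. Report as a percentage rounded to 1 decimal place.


Recall = TP / (TP + FN) * 100
= 33 / (33 + 37)
= 33 / 70
= 0.4714
= 47.1%

47.1


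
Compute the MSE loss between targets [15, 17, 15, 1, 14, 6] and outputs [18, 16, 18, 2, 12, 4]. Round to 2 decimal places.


Differences: [-3, 1, -3, -1, 2, 2]
Squared errors: [9, 1, 9, 1, 4, 4]
Sum of squared errors = 28
MSE = 28 / 6 = 4.67

4.67


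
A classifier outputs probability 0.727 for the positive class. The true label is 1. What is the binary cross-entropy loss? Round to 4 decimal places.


For y=1: Loss = -log(p)
= -log(0.727)
= -(-0.3188)
= 0.3188

0.3188


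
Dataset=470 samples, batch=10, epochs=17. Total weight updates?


Iterations per epoch = 470 / 10 = 47
Total updates = iterations_per_epoch * epochs
= 47 * 17
= 799

799


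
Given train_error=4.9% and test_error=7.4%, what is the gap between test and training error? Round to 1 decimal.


Generalization gap = test_error - train_error
= 7.4 - 4.9
= 2.5%
A moderate gap.

2.5


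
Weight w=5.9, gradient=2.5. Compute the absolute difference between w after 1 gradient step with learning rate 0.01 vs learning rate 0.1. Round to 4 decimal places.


With lr=0.01: w_new = 5.9 - 0.01 * 2.5 = 5.875
With lr=0.1: w_new = 5.9 - 0.1 * 2.5 = 5.65
Absolute difference = |5.875 - 5.65|
= 0.2250

0.2250


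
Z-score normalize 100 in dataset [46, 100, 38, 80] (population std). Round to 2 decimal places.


Mean = (46 + 100 + 38 + 80) / 4 = 66.0
Variance = sum((x_i - mean)^2) / n = 634.0
Std = sqrt(634.0) = 25.1794
Z = (x - mean) / std
= (100 - 66.0) / 25.1794
= 34.0 / 25.1794
= 1.35

1.35


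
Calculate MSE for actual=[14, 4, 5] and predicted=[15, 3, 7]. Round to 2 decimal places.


Differences: [-1, 1, -2]
Squared errors: [1, 1, 4]
Sum of squared errors = 6
MSE = 6 / 3 = 2.00

2.00


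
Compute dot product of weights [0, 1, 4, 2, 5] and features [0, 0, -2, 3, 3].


Element-wise products:
0 * 0 = 0
1 * 0 = 0
4 * -2 = -8
2 * 3 = 6
5 * 3 = 15
Sum = 0 + 0 + -8 + 6 + 15
= 13

13


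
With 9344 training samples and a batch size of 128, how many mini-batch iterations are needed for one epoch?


Iterations per epoch = dataset_size / batch_size
= 9344 / 128
= 73

73


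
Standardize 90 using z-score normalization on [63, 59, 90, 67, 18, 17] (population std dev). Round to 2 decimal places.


Mean = (63 + 59 + 90 + 67 + 18 + 17) / 6 = 52.3333
Variance = sum((x_i - mean)^2) / n = 703.2222
Std = sqrt(703.2222) = 26.5183
Z = (x - mean) / std
= (90 - 52.3333) / 26.5183
= 37.6667 / 26.5183
= 1.42

1.42


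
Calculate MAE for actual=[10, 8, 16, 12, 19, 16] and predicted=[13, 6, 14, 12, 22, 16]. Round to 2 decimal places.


Absolute errors: [3, 2, 2, 0, 3, 0]
Sum of absolute errors = 10
MAE = 10 / 6 = 1.67

1.67


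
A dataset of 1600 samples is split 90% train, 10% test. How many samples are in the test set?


Train samples = 1600 * 90% = 1440
Test samples = 1600 - 1440
= 160

160


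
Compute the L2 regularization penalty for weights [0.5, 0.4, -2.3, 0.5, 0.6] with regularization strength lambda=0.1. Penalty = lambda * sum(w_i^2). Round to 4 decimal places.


Squaring each weight:
0.5^2 = 0.25
0.4^2 = 0.16
(-2.3)^2 = 5.29
0.5^2 = 0.25
0.6^2 = 0.36
Sum of squares = 6.31
Penalty = 0.1 * 6.31 = 0.6310

0.6310


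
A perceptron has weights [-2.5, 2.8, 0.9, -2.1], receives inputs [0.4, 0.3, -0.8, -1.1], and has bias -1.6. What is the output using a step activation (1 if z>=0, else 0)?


z = w . x + b
= -2.5*0.4 + 2.8*0.3 + 0.9*-0.8 + -2.1*-1.1 + -1.6
= -1.0 + 0.84 + -0.72 + 2.31 + -1.6
= 1.43 + -1.6
= -0.17
Since z = -0.17 < 0, output = 0

0


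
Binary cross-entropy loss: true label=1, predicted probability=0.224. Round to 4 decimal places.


For y=1: Loss = -log(p)
= -log(0.224)
= -(-1.4961)
= 1.4961

1.4961


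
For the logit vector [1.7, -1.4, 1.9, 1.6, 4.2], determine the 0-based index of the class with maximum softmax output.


Softmax is a monotonic transformation, so it preserves the argmax.
We need to find the index of the maximum logit.
Index 0: 1.7
Index 1: -1.4
Index 2: 1.9
Index 3: 1.6
Index 4: 4.2
Maximum logit = 4.2 at index 4

4


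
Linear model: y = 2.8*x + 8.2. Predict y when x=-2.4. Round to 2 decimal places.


y = 2.8 * -2.4 + (8.2)
= -6.72 + (8.2)
= 1.48

1.48


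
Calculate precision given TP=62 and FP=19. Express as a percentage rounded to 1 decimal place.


Precision = TP / (TP + FP) * 100
= 62 / (62 + 19)
= 62 / 81
= 0.7654
= 76.5%

76.5


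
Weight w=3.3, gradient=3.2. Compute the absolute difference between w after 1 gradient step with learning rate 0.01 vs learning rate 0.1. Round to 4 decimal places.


With lr=0.01: w_new = 3.3 - 0.01 * 3.2 = 3.268
With lr=0.1: w_new = 3.3 - 0.1 * 3.2 = 2.98
Absolute difference = |3.268 - 2.98|
= 0.2880

0.2880


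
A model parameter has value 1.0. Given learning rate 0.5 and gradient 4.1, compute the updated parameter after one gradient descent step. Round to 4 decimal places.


w_new = w_old - lr * gradient
= 1.0 - 0.5 * 4.1
= 1.0 - (2.05)
= -1.0500

-1.0500


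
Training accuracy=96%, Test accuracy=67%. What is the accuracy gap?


Gap = train_accuracy - test_accuracy
= 96 - 67
= 29%
This large gap strongly indicates overfitting.

29


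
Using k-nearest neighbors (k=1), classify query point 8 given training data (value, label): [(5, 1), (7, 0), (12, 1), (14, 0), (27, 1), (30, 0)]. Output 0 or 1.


Distances from query 8:
Point 7 (class 0): distance = 1
K=1 nearest neighbors: classes = [0]
Votes for class 1: 0 / 1
Majority vote => class 0

0


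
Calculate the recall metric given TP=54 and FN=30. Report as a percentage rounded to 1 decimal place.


Recall = TP / (TP + FN) * 100
= 54 / (54 + 30)
= 54 / 84
= 0.6429
= 64.3%

64.3


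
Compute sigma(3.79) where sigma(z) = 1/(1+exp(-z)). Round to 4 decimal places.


sigmoid(z) = 1 / (1 + exp(-z))
exp(-(3.79)) = exp(-3.79) = 0.0226
1 + 0.0226 = 1.0226
1 / 1.0226 = 0.9779

0.9779


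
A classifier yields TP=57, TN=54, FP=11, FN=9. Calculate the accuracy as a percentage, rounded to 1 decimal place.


Accuracy = (TP + TN) / (TP + TN + FP + FN) * 100
= (57 + 54) / (57 + 54 + 11 + 9)
= 111 / 131
= 0.8473
= 84.7%

84.7


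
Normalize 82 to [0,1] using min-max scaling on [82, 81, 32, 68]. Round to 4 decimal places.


Min = 32, Max = 82
Range = 82 - 32 = 50
Scaled = (x - min) / (max - min)
= (82 - 32) / 50
= 50 / 50
= 1.0000

1.0000


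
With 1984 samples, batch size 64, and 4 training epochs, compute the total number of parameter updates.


Iterations per epoch = 1984 / 64 = 31
Total updates = iterations_per_epoch * epochs
= 31 * 4
= 124

124


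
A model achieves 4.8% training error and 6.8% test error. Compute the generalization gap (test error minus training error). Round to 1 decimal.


Generalization gap = test_error - train_error
= 6.8 - 4.8
= 2.0%
A moderate gap.

2.0


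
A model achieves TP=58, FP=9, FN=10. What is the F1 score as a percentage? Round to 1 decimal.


Precision = TP / (TP + FP) = 58 / 67 = 0.8657
Recall = TP / (TP + FN) = 58 / 68 = 0.8529
F1 = 2 * P * R / (P + R)
= 2 * 0.8657 * 0.8529 / (0.8657 + 0.8529)
= 1.4767 / 1.7186
= 0.8593
As percentage: 85.9%

85.9


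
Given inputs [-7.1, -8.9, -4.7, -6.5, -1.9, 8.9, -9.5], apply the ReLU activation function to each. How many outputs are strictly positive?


ReLU(x) = max(0, x) for each element:
ReLU(-7.1) = 0
ReLU(-8.9) = 0
ReLU(-4.7) = 0
ReLU(-6.5) = 0
ReLU(-1.9) = 0
ReLU(8.9) = 8.9
ReLU(-9.5) = 0
Active neurons (>0): 1

1


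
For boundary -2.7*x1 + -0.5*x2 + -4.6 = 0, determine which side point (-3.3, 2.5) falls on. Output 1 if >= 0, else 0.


Compute -2.7 * -3.3 + -0.5 * 2.5 + -4.6
= 8.91 + -1.25 + -4.6
= 3.06
Since 3.06 >= 0, the point is on the positive side.

1


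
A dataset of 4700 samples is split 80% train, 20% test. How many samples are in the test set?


Train samples = 4700 * 80% = 3760
Test samples = 4700 - 3760
= 940

940


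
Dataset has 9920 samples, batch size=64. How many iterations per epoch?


Iterations per epoch = dataset_size / batch_size
= 9920 / 64
= 155

155


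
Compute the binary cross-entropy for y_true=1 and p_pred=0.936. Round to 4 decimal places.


For y=1: Loss = -log(p)
= -log(0.936)
= -(-0.0661)
= 0.0661

0.0661


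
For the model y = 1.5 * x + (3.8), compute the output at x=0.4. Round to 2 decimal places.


y = 1.5 * 0.4 + (3.8)
= 0.6 + (3.8)
= 4.40

4.40


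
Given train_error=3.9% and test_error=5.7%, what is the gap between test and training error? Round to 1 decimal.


Generalization gap = test_error - train_error
= 5.7 - 3.9
= 1.8%
A small gap suggests good generalization.

1.8


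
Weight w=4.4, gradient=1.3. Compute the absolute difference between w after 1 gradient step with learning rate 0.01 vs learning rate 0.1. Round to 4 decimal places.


With lr=0.01: w_new = 4.4 - 0.01 * 1.3 = 4.387
With lr=0.1: w_new = 4.4 - 0.1 * 1.3 = 4.27
Absolute difference = |4.387 - 4.27|
= 0.1170

0.1170


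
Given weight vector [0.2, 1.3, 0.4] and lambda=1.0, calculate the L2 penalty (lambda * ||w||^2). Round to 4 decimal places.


Squaring each weight:
0.2^2 = 0.04
1.3^2 = 1.69
0.4^2 = 0.16
Sum of squares = 1.89
Penalty = 1.0 * 1.89 = 1.8900

1.8900


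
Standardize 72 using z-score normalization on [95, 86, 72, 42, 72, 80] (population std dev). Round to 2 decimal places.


Mean = (95 + 86 + 72 + 42 + 72 + 80) / 6 = 74.5
Variance = sum((x_i - mean)^2) / n = 275.25
Std = sqrt(275.25) = 16.5907
Z = (x - mean) / std
= (72 - 74.5) / 16.5907
= -2.5 / 16.5907
= -0.15

-0.15


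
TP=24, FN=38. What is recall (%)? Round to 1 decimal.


Recall = TP / (TP + FN) * 100
= 24 / (24 + 38)
= 24 / 62
= 0.3871
= 38.7%

38.7


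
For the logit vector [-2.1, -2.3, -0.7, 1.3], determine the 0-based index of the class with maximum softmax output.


Softmax is a monotonic transformation, so it preserves the argmax.
We need to find the index of the maximum logit.
Index 0: -2.1
Index 1: -2.3
Index 2: -0.7
Index 3: 1.3
Maximum logit = 1.3 at index 3

3


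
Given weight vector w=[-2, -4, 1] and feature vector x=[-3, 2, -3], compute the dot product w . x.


Element-wise products:
-2 * -3 = 6
-4 * 2 = -8
1 * -3 = -3
Sum = 6 + -8 + -3
= -5

-5


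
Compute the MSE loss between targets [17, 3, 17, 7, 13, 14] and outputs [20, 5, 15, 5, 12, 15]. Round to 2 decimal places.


Differences: [-3, -2, 2, 2, 1, -1]
Squared errors: [9, 4, 4, 4, 1, 1]
Sum of squared errors = 23
MSE = 23 / 6 = 3.83

3.83


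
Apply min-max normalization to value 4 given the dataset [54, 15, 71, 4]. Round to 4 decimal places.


Min = 4, Max = 71
Range = 71 - 4 = 67
Scaled = (x - min) / (max - min)
= (4 - 4) / 67
= 0 / 67
= 0.0000

0.0000


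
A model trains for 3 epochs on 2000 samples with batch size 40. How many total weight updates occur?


Iterations per epoch = 2000 / 40 = 50
Total updates = iterations_per_epoch * epochs
= 50 * 3
= 150

150


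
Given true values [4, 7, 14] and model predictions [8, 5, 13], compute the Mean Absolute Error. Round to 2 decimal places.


Absolute errors: [4, 2, 1]
Sum of absolute errors = 7
MAE = 7 / 3 = 2.33

2.33


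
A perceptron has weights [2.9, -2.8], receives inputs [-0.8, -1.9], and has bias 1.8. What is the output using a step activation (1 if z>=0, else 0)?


z = w . x + b
= 2.9*-0.8 + -2.8*-1.9 + 1.8
= -2.32 + 5.32 + 1.8
= 3.0 + 1.8
= 4.8
Since z = 4.8 >= 0, output = 1

1


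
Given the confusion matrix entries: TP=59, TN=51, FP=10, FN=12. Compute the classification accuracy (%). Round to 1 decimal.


Accuracy = (TP + TN) / (TP + TN + FP + FN) * 100
= (59 + 51) / (59 + 51 + 10 + 12)
= 110 / 132
= 0.8333
= 83.3%

83.3


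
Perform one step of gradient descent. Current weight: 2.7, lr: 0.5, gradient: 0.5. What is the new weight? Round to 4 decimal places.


w_new = w_old - lr * gradient
= 2.7 - 0.5 * 0.5
= 2.7 - (0.25)
= 2.4500

2.4500


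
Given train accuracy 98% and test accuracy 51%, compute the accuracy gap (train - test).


Gap = train_accuracy - test_accuracy
= 98 - 51
= 47%
This large gap strongly indicates overfitting.

47


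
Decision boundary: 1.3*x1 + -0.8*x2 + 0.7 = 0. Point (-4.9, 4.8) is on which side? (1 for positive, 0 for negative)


Compute 1.3 * -4.9 + -0.8 * 4.8 + 0.7
= -6.37 + -3.84 + 0.7
= -9.51
Since -9.51 < 0, the point is on the negative side.

0


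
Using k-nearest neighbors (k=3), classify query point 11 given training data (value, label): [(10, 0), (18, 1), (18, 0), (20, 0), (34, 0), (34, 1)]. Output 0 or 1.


Distances from query 11:
Point 10 (class 0): distance = 1
Point 18 (class 0): distance = 7
Point 18 (class 1): distance = 7
K=3 nearest neighbors: classes = [0, 0, 1]
Votes for class 1: 1 / 3
Majority vote => class 0

0


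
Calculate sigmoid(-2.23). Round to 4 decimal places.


sigmoid(z) = 1 / (1 + exp(-z))
exp(-(-2.23)) = exp(2.23) = 9.2999
1 + 9.2999 = 10.2999
1 / 10.2999 = 0.0971

0.0971


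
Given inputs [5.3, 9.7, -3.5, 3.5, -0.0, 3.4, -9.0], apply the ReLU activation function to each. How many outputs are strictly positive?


ReLU(x) = max(0, x) for each element:
ReLU(5.3) = 5.3
ReLU(9.7) = 9.7
ReLU(-3.5) = 0
ReLU(3.5) = 3.5
ReLU(-0.0) = 0
ReLU(3.4) = 3.4
ReLU(-9.0) = 0
Active neurons (>0): 4

4


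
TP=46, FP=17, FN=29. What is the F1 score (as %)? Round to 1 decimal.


Precision = TP / (TP + FP) = 46 / 63 = 0.7302
Recall = TP / (TP + FN) = 46 / 75 = 0.6133
F1 = 2 * P * R / (P + R)
= 2 * 0.7302 * 0.6133 / (0.7302 + 0.6133)
= 0.8957 / 1.3435
= 0.6667
As percentage: 66.7%

66.7


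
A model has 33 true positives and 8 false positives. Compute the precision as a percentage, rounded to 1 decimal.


Precision = TP / (TP + FP) * 100
= 33 / (33 + 8)
= 33 / 41
= 0.8049
= 80.5%

80.5


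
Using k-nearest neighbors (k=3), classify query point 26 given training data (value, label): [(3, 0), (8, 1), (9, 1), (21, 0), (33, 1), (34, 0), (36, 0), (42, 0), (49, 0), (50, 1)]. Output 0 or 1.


Distances from query 26:
Point 21 (class 0): distance = 5
Point 33 (class 1): distance = 7
Point 34 (class 0): distance = 8
K=3 nearest neighbors: classes = [0, 1, 0]
Votes for class 1: 1 / 3
Majority vote => class 0

0


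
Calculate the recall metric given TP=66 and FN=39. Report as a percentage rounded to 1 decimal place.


Recall = TP / (TP + FN) * 100
= 66 / (66 + 39)
= 66 / 105
= 0.6286
= 62.9%

62.9


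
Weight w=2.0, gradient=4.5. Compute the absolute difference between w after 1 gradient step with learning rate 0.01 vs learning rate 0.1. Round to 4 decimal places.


With lr=0.01: w_new = 2.0 - 0.01 * 4.5 = 1.955
With lr=0.1: w_new = 2.0 - 0.1 * 4.5 = 1.55
Absolute difference = |1.955 - 1.55|
= 0.4050

0.4050


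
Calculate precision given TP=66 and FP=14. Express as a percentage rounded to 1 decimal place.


Precision = TP / (TP + FP) * 100
= 66 / (66 + 14)
= 66 / 80
= 0.825
= 82.5%

82.5


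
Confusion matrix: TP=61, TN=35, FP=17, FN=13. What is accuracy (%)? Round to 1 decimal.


Accuracy = (TP + TN) / (TP + TN + FP + FN) * 100
= (61 + 35) / (61 + 35 + 17 + 13)
= 96 / 126
= 0.7619
= 76.2%

76.2


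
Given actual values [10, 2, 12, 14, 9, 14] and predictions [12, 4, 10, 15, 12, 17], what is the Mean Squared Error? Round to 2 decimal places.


Differences: [-2, -2, 2, -1, -3, -3]
Squared errors: [4, 4, 4, 1, 9, 9]
Sum of squared errors = 31
MSE = 31 / 6 = 5.17

5.17


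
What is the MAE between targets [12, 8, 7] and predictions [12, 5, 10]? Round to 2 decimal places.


Absolute errors: [0, 3, 3]
Sum of absolute errors = 6
MAE = 6 / 3 = 2.00

2.00


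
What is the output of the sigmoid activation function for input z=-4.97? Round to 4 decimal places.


sigmoid(z) = 1 / (1 + exp(-z))
exp(-(-4.97)) = exp(4.97) = 144.0269
1 + 144.0269 = 145.0269
1 / 145.0269 = 0.0069

0.0069


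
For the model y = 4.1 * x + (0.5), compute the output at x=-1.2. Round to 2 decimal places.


y = 4.1 * -1.2 + (0.5)
= -4.92 + (0.5)
= -4.42

-4.42


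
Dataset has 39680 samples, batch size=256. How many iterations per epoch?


Iterations per epoch = dataset_size / batch_size
= 39680 / 256
= 155

155


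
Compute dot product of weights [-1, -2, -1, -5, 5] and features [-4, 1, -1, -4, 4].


Element-wise products:
-1 * -4 = 4
-2 * 1 = -2
-1 * -1 = 1
-5 * -4 = 20
5 * 4 = 20
Sum = 4 + -2 + 1 + 20 + 20
= 43

43


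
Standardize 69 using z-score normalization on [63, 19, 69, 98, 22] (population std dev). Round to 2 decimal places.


Mean = (63 + 19 + 69 + 98 + 22) / 5 = 54.2
Variance = sum((x_i - mean)^2) / n = 898.16
Std = sqrt(898.16) = 29.9693
Z = (x - mean) / std
= (69 - 54.2) / 29.9693
= 14.8 / 29.9693
= 0.49

0.49


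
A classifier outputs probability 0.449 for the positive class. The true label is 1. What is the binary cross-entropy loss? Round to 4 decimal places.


For y=1: Loss = -log(p)
= -log(0.449)
= -(-0.8007)
= 0.8007

0.8007


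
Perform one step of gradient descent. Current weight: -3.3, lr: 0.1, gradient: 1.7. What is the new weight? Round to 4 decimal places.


w_new = w_old - lr * gradient
= -3.3 - 0.1 * 1.7
= -3.3 - (0.17)
= -3.4700

-3.4700


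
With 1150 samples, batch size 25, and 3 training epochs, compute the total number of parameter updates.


Iterations per epoch = 1150 / 25 = 46
Total updates = iterations_per_epoch * epochs
= 46 * 3
= 138

138


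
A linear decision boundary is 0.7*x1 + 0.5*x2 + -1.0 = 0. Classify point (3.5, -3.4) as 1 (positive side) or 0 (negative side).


Compute 0.7 * 3.5 + 0.5 * -3.4 + -1.0
= 2.45 + -1.7 + -1.0
= -0.25
Since -0.25 < 0, the point is on the negative side.

0


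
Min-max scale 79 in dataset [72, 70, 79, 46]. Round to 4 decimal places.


Min = 46, Max = 79
Range = 79 - 46 = 33
Scaled = (x - min) / (max - min)
= (79 - 46) / 33
= 33 / 33
= 1.0000

1.0000


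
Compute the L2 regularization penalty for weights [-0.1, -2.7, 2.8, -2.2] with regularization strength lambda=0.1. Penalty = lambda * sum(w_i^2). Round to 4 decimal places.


Squaring each weight:
(-0.1)^2 = 0.01
(-2.7)^2 = 7.29
2.8^2 = 7.84
(-2.2)^2 = 4.84
Sum of squares = 19.98
Penalty = 0.1 * 19.98 = 1.9980

1.9980


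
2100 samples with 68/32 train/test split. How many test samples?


Train samples = 2100 * 68% = 1428
Test samples = 2100 - 1428
= 672

672


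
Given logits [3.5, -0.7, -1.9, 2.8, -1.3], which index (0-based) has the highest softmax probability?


Softmax is a monotonic transformation, so it preserves the argmax.
We need to find the index of the maximum logit.
Index 0: 3.5
Index 1: -0.7
Index 2: -1.9
Index 3: 2.8
Index 4: -1.3
Maximum logit = 3.5 at index 0

0


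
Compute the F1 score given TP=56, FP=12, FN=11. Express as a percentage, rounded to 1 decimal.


Precision = TP / (TP + FP) = 56 / 68 = 0.8235
Recall = TP / (TP + FN) = 56 / 67 = 0.8358
F1 = 2 * P * R / (P + R)
= 2 * 0.8235 * 0.8358 / (0.8235 + 0.8358)
= 1.3766 / 1.6594
= 0.8296
As percentage: 83.0%

83.0


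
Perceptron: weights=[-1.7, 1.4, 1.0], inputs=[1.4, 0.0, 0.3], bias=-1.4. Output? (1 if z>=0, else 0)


z = w . x + b
= -1.7*1.4 + 1.4*0.0 + 1.0*0.3 + -1.4
= -2.38 + 0.0 + 0.3 + -1.4
= -2.08 + -1.4
= -3.48
Since z = -3.48 < 0, output = 0

0


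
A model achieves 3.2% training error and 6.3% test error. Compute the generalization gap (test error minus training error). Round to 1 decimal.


Generalization gap = test_error - train_error
= 6.3 - 3.2
= 3.1%
A moderate gap.

3.1


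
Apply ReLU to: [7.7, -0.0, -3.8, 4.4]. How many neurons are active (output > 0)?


ReLU(x) = max(0, x) for each element:
ReLU(7.7) = 7.7
ReLU(-0.0) = 0
ReLU(-3.8) = 0
ReLU(4.4) = 4.4
Active neurons (>0): 2

2


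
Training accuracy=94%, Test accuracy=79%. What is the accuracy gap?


Gap = train_accuracy - test_accuracy
= 94 - 79
= 15%
This gap suggests the model is overfitting.

15


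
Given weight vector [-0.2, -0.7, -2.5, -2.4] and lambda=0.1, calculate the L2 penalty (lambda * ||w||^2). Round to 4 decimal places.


Squaring each weight:
(-0.2)^2 = 0.04
(-0.7)^2 = 0.49
(-2.5)^2 = 6.25
(-2.4)^2 = 5.76
Sum of squares = 12.54
Penalty = 0.1 * 12.54 = 1.2540

1.2540


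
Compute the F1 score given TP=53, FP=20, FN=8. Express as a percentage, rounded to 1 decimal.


Precision = TP / (TP + FP) = 53 / 73 = 0.726
Recall = TP / (TP + FN) = 53 / 61 = 0.8689
F1 = 2 * P * R / (P + R)
= 2 * 0.726 * 0.8689 / (0.726 + 0.8689)
= 1.2616 / 1.5949
= 0.791
As percentage: 79.1%

79.1


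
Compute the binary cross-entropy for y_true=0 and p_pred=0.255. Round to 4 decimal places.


For y=0: Loss = -log(1-p)
= -log(1 - 0.255)
= -log(0.745)
= -(-0.2944)
= 0.2944

0.2944


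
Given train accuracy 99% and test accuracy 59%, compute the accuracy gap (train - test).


Gap = train_accuracy - test_accuracy
= 99 - 59
= 40%
This large gap strongly indicates overfitting.

40


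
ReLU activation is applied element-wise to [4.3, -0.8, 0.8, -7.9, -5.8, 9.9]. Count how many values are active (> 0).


ReLU(x) = max(0, x) for each element:
ReLU(4.3) = 4.3
ReLU(-0.8) = 0
ReLU(0.8) = 0.8
ReLU(-7.9) = 0
ReLU(-5.8) = 0
ReLU(9.9) = 9.9
Active neurons (>0): 3

3


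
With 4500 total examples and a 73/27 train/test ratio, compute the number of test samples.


Train samples = 4500 * 73% = 3285
Test samples = 4500 - 3285
= 1215

1215


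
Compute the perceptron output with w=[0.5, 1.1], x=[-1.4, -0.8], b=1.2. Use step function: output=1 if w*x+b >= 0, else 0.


z = w . x + b
= 0.5*-1.4 + 1.1*-0.8 + 1.2
= -0.7 + -0.88 + 1.2
= -1.58 + 1.2
= -0.38
Since z = -0.38 < 0, output = 0

0


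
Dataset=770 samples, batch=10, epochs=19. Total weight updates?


Iterations per epoch = 770 / 10 = 77
Total updates = iterations_per_epoch * epochs
= 77 * 19
= 1463

1463


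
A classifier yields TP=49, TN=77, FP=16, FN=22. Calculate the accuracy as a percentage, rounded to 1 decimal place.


Accuracy = (TP + TN) / (TP + TN + FP + FN) * 100
= (49 + 77) / (49 + 77 + 16 + 22)
= 126 / 164
= 0.7683
= 76.8%

76.8


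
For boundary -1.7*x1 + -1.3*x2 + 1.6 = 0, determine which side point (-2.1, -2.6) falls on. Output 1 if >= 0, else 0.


Compute -1.7 * -2.1 + -1.3 * -2.6 + 1.6
= 3.57 + 3.38 + 1.6
= 8.55
Since 8.55 >= 0, the point is on the positive side.

1


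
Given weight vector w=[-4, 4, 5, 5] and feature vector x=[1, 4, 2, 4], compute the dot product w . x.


Element-wise products:
-4 * 1 = -4
4 * 4 = 16
5 * 2 = 10
5 * 4 = 20
Sum = -4 + 16 + 10 + 20
= 42

42


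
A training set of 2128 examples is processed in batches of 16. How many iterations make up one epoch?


Iterations per epoch = dataset_size / batch_size
= 2128 / 16
= 133

133


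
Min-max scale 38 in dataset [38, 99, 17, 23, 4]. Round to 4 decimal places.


Min = 4, Max = 99
Range = 99 - 4 = 95
Scaled = (x - min) / (max - min)
= (38 - 4) / 95
= 34 / 95
= 0.3579

0.3579


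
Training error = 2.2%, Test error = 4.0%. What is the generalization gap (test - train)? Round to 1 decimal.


Generalization gap = test_error - train_error
= 4.0 - 2.2
= 1.8%
A small gap suggests good generalization.

1.8


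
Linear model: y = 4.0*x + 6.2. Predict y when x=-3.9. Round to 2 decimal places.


y = 4.0 * -3.9 + (6.2)
= -15.6 + (6.2)
= -9.40

-9.40


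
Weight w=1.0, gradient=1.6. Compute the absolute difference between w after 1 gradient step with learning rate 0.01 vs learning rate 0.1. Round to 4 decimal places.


With lr=0.01: w_new = 1.0 - 0.01 * 1.6 = 0.984
With lr=0.1: w_new = 1.0 - 0.1 * 1.6 = 0.84
Absolute difference = |0.984 - 0.84|
= 0.1440

0.1440


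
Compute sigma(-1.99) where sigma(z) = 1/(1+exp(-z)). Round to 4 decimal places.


sigmoid(z) = 1 / (1 + exp(-z))
exp(-(-1.99)) = exp(1.99) = 7.3155
1 + 7.3155 = 8.3155
1 / 8.3155 = 0.1203

0.1203


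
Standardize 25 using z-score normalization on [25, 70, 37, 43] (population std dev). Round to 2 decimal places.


Mean = (25 + 70 + 37 + 43) / 4 = 43.75
Variance = sum((x_i - mean)^2) / n = 271.6875
Std = sqrt(271.6875) = 16.4829
Z = (x - mean) / std
= (25 - 43.75) / 16.4829
= -18.75 / 16.4829
= -1.14

-1.14


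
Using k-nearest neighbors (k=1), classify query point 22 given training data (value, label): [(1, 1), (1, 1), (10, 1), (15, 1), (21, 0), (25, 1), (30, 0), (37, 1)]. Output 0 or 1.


Distances from query 22:
Point 21 (class 0): distance = 1
K=1 nearest neighbors: classes = [0]
Votes for class 1: 0 / 1
Majority vote => class 0

0


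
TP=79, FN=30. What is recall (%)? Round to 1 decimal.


Recall = TP / (TP + FN) * 100
= 79 / (79 + 30)
= 79 / 109
= 0.7248
= 72.5%

72.5


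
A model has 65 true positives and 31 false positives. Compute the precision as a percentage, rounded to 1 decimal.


Precision = TP / (TP + FP) * 100
= 65 / (65 + 31)
= 65 / 96
= 0.6771
= 67.7%

67.7


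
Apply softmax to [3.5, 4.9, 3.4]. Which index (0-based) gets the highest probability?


Softmax is a monotonic transformation, so it preserves the argmax.
We need to find the index of the maximum logit.
Index 0: 3.5
Index 1: 4.9
Index 2: 3.4
Maximum logit = 4.9 at index 1

1


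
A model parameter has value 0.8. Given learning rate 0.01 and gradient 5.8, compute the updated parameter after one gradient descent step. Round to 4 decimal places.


w_new = w_old - lr * gradient
= 0.8 - 0.01 * 5.8
= 0.8 - (0.058)
= 0.7420

0.7420


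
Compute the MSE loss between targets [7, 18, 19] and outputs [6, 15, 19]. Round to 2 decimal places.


Differences: [1, 3, 0]
Squared errors: [1, 9, 0]
Sum of squared errors = 10
MSE = 10 / 3 = 3.33

3.33


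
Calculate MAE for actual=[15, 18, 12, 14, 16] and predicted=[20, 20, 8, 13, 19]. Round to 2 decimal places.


Absolute errors: [5, 2, 4, 1, 3]
Sum of absolute errors = 15
MAE = 15 / 5 = 3.00

3.00


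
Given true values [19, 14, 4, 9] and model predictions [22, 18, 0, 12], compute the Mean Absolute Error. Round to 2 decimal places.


Absolute errors: [3, 4, 4, 3]
Sum of absolute errors = 14
MAE = 14 / 4 = 3.50

3.50


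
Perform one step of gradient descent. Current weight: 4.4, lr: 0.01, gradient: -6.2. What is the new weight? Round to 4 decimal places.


w_new = w_old - lr * gradient
= 4.4 - 0.01 * -6.2
= 4.4 - (-0.062)
= 4.4620

4.4620


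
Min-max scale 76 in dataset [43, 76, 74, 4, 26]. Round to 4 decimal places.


Min = 4, Max = 76
Range = 76 - 4 = 72
Scaled = (x - min) / (max - min)
= (76 - 4) / 72
= 72 / 72
= 1.0000

1.0000


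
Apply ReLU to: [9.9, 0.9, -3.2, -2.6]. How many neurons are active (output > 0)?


ReLU(x) = max(0, x) for each element:
ReLU(9.9) = 9.9
ReLU(0.9) = 0.9
ReLU(-3.2) = 0
ReLU(-2.6) = 0
Active neurons (>0): 2

2


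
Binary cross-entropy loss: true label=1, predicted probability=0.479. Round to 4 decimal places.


For y=1: Loss = -log(p)
= -log(0.479)
= -(-0.7361)
= 0.7361

0.7361
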